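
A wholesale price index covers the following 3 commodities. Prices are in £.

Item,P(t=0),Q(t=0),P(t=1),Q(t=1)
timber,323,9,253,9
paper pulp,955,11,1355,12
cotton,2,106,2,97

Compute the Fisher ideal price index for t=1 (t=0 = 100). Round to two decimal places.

128.15

Laspeyres component (base-period weights):
ΣP(t=1)Q(t=0) = 253×9 + 1355×11 + 2×106 = 2277 + 14905 + 212 = 17394
ΣP(t=0)Q(t=0) = 323×9 + 955×11 + 2×106 = 2907 + 10505 + 212 = 13624
L = 17394 / 13624 × 100 = 127.6718
Paasche component (current-period weights):
ΣP(t=1)Q(t=1) = 253×9 + 1355×12 + 2×97 = 2277 + 16260 + 194 = 18731
ΣP(t=0)Q(t=1) = 323×9 + 955×12 + 2×97 = 2907 + 11460 + 194 = 14561
P = 18731 / 14561 × 100 = 128.6381
Fisher = √(L × P) = √(127.6718 × 128.6381) = 128.1540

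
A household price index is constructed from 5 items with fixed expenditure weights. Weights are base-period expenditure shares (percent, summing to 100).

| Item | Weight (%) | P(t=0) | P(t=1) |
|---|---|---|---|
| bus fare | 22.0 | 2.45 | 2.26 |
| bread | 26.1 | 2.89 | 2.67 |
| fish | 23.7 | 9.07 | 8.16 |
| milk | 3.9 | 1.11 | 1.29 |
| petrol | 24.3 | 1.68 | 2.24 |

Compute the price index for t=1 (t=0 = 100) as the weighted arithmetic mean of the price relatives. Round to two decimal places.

bus fare: 22.0 × (2.26/2.45) = 22.0 × 0.922449 = 20.2939
bread: 26.1 × (2.67/2.89) = 26.1 × 0.923875 = 24.1131
fish: 23.7 × (8.16/9.07) = 23.7 × 0.899669 = 21.3222
milk: 3.9 × (1.29/1.11) = 3.9 × 1.162162 = 4.5324
petrol: 24.3 × (2.24/1.68) = 24.3 × 1.333333 = 32.4000
Index = Σ wᵢ·(p₁ᵢ/p₀ᵢ) = 20.2939 + 24.1131 + 21.3222 + 4.5324 + 32.4000 = 102.6616

102.66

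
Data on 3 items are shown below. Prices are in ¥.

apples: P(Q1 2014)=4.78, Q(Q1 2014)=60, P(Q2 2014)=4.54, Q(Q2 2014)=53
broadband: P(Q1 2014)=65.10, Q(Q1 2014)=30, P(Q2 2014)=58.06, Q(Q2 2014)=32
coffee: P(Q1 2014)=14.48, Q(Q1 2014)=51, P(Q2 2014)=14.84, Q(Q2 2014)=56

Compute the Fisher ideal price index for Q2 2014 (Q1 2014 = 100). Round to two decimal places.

Laspeyres component (base-period weights):
ΣP(Q2 2014)Q(Q1 2014) = 4.54×60 + 58.06×30 + 14.84×51 = 272.4 + 1741.8 + 756.84 = 2771.04
ΣP(Q1 2014)Q(Q1 2014) = 4.78×60 + 65.10×30 + 14.48×51 = 286.8 + 1953 + 738.48 = 2978.28
L = 2771.04 / 2978.28 × 100 = 93.0416
Paasche component (current-period weights):
ΣP(Q2 2014)Q(Q2 2014) = 4.54×53 + 58.06×32 + 14.84×56 = 240.62 + 1857.92 + 831.04 = 2929.58
ΣP(Q1 2014)Q(Q2 2014) = 4.78×53 + 65.10×32 + 14.48×56 = 253.34 + 2083.2 + 810.88 = 3147.42
P = 2929.58 / 3147.42 × 100 = 93.0788
Fisher = √(L × P) = √(93.0416 × 93.0788) = 93.0602

93.06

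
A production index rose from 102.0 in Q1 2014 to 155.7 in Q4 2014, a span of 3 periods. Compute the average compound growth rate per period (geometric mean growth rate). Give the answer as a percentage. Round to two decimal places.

Growth factor = (155.7/102.0)^(1/3) = (1.526471)^(1/3) = 1.151409
Growth rate = 1.151409 − 1 = 0.151409 = 15.1409%

15.14%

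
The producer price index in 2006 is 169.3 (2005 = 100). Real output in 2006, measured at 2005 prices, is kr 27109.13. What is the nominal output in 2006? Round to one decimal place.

45895.8

Nominal = Real × (Index/100) = 27109.13 × (169.3/100)
        = 27109.13 × 1.693 = 45895.7571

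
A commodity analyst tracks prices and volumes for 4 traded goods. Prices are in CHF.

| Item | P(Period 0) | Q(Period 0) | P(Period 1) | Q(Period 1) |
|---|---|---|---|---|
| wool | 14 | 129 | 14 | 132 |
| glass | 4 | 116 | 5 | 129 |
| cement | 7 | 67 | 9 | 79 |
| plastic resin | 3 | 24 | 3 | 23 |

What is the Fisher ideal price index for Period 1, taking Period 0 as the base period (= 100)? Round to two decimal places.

109.25

Laspeyres component (base-period weights):
ΣP(Period 1)Q(Period 0) = 14×129 + 5×116 + 9×67 + 3×24 = 1806 + 580 + 603 + 72 = 3061
ΣP(Period 0)Q(Period 0) = 14×129 + 4×116 + 7×67 + 3×24 = 1806 + 464 + 469 + 72 = 2811
L = 3061 / 2811 × 100 = 108.8936
Paasche component (current-period weights):
ΣP(Period 1)Q(Period 1) = 14×132 + 5×129 + 9×79 + 3×23 = 1848 + 645 + 711 + 69 = 3273
ΣP(Period 0)Q(Period 1) = 14×132 + 4×129 + 7×79 + 3×23 = 1848 + 516 + 553 + 69 = 2986
P = 3273 / 2986 × 100 = 109.6115
Fisher = √(L × P) = √(108.8936 × 109.6115) = 109.2520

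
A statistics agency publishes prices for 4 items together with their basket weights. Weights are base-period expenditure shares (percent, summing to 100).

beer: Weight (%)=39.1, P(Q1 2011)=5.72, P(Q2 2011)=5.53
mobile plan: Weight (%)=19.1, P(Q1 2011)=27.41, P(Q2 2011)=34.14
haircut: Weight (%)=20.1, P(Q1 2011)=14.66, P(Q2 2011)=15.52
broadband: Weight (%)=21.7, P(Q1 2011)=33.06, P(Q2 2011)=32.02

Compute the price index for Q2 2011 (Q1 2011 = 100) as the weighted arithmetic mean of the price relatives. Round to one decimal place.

103.9

beer: 39.1 × (5.53/5.72) = 39.1 × 0.966783 = 37.8012
mobile plan: 19.1 × (34.14/27.41) = 19.1 × 1.245531 = 23.7896
haircut: 20.1 × (15.52/14.66) = 20.1 × 1.058663 = 21.2791
broadband: 21.7 × (32.02/33.06) = 21.7 × 0.968542 = 21.0174
Index = Σ wᵢ·(p₁ᵢ/p₀ᵢ) = 37.8012 + 23.7896 + 21.2791 + 21.0174 = 103.8874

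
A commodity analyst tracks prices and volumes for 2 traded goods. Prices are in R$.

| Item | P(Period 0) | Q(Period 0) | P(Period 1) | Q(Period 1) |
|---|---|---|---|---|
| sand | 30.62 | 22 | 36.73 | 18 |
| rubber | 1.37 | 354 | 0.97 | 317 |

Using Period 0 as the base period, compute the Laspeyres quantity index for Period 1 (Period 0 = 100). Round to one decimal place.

85.1

Laspeyres quantity index uses base-period prices as weights.
ΣP(Period 0)·Q(Period 1) = 30.62×18 + 1.37×317 = 551.16 + 434.29 = 985.45
ΣP(Period 0)·Q(Period 0) = 30.62×22 + 1.37×354 = 673.64 + 484.98 = 1158.62
Index = 985.45 / 1158.62 × 100 = 85.0538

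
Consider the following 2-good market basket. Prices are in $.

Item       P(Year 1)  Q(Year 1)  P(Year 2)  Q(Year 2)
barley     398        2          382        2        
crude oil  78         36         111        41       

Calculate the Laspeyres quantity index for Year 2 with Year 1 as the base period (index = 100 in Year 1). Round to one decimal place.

Laspeyres quantity index uses base-period prices as weights.
ΣP(Year 1)·Q(Year 2) = 398×2 + 78×41 = 796 + 3198 = 3994
ΣP(Year 1)·Q(Year 1) = 398×2 + 78×36 = 796 + 2808 = 3604
Index = 3994 / 3604 × 100 = 110.8213

110.8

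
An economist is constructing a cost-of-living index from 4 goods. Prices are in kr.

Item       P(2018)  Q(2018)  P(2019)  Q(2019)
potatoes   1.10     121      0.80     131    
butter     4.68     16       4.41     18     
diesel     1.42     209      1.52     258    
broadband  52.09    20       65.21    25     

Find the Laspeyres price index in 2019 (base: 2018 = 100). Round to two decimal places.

115.69

Laspeyres price index uses base-period quantities as weights.
ΣP(2019)·Q(2018) = 0.80×121 + 4.41×16 + 1.52×209 + 65.21×20 = 96.8 + 70.56 + 317.68 + 1304.2 = 1789.24
ΣP(2018)·Q(2018) = 1.10×121 + 4.68×16 + 1.42×209 + 52.09×20 = 133.1 + 74.88 + 296.78 + 1041.8 = 1546.56
Index = 1789.24 / 1546.56 × 100 = 115.6916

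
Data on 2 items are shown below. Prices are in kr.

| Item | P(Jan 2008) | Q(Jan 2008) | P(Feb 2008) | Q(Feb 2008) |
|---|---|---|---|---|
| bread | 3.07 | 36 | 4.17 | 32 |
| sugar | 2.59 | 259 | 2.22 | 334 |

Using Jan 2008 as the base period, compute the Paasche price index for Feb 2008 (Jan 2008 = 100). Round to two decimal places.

Paasche price index uses current-period quantities as weights.
ΣP(Feb 2008)·Q(Feb 2008) = 4.17×32 + 2.22×334 = 133.44 + 741.48 = 874.92
ΣP(Jan 2008)·Q(Feb 2008) = 3.07×32 + 2.59×334 = 98.24 + 865.06 = 963.3
Index = 874.92 / 963.3 × 100 = 90.8253

90.83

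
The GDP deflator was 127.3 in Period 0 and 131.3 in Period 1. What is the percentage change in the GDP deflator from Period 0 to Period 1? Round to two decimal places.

3.14%

Change = (131.3 − 127.3) / 127.3 × 100
       = 4.0 / 127.3 × 100 = 3.1422%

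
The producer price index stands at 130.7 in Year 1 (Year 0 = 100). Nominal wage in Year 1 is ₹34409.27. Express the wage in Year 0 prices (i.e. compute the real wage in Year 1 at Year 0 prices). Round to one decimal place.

26326.9

Real = Nominal ÷ (Index/100) = 34409.27 ÷ (130.7/100)
     = 34409.27 ÷ 1.307 = 26326.9090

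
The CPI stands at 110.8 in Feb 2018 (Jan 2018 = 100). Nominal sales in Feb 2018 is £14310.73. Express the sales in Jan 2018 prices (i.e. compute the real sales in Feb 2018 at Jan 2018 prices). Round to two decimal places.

12915.82

Real = Nominal ÷ (Index/100) = 14310.73 ÷ (110.8/100)
     = 14310.73 ÷ 1.108 = 12915.8213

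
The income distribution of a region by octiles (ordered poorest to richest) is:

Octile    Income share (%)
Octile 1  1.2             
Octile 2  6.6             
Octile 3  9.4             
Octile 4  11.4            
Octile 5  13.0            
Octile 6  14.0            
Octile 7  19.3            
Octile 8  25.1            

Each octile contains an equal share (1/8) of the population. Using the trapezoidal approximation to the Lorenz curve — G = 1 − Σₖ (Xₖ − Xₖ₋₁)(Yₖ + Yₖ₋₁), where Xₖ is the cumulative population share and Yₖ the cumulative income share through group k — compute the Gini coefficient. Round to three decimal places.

0.308

Cumulative income shares Yₖ: 0.0120, 0.0780, 0.1720, 0.2860, 0.4160, 0.5560, 0.7490, 1.0000
Σ (Xₖ−Xₖ₋₁)(Yₖ+Yₖ₋₁) = (1/8)(0.0120+0.0000) + (1/8)(0.0780+0.0120) + (1/8)(0.1720+0.0780) + (1/8)(0.2860+0.1720) + (1/8)(0.4160+0.2860) + (1/8)(0.5560+0.4160) + (1/8)(0.7490+0.5560) + (1/8)(1.0000+0.7490)
  = 0.0015 + 0.0112 + 0.0312 + 0.0572 + 0.0877 + 0.1215 + 0.1631 + 0.2186 = 0.6923
G = 1 − 0.6923 = 0.3077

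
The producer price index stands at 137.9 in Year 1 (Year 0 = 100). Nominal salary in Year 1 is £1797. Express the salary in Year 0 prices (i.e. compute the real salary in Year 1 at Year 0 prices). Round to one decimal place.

1303.1

Real = Nominal ÷ (Index/100) = 1797 ÷ (137.9/100)
     = 1797 ÷ 1.379 = 1303.1182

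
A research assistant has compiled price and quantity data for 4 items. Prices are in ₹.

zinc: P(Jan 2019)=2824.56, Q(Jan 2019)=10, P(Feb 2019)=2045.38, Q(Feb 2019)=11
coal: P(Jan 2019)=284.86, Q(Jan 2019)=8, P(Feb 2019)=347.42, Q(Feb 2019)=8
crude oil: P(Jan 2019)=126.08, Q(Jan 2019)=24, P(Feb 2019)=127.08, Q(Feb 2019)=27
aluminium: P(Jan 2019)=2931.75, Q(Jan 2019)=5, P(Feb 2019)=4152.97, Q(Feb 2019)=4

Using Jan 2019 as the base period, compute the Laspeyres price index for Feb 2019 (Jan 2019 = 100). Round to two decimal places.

Laspeyres price index uses base-period quantities as weights.
ΣP(Feb 2019)·Q(Jan 2019) = 2045.38×10 + 347.42×8 + 127.08×24 + 4152.97×5 = 20453.8 + 2779.36 + 3049.92 + 20764.85 = 47047.93
ΣP(Jan 2019)·Q(Jan 2019) = 2824.56×10 + 284.86×8 + 126.08×24 + 2931.75×5 = 28245.6 + 2278.88 + 3025.92 + 14658.75 = 48209.15
Index = 47047.93 / 48209.15 × 100 = 97.5913

97.59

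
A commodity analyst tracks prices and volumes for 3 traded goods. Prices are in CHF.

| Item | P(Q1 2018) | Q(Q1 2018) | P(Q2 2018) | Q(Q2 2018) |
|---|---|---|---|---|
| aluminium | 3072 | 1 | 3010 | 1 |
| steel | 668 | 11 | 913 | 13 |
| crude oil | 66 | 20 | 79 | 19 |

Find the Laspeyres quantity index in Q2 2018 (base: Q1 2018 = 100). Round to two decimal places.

Laspeyres quantity index uses base-period prices as weights.
ΣP(Q1 2018)·Q(Q2 2018) = 3072×1 + 668×13 + 66×19 = 3072 + 8684 + 1254 = 13010
ΣP(Q1 2018)·Q(Q1 2018) = 3072×1 + 668×11 + 66×20 = 3072 + 7348 + 1320 = 11740
Index = 13010 / 11740 × 100 = 110.8177

110.82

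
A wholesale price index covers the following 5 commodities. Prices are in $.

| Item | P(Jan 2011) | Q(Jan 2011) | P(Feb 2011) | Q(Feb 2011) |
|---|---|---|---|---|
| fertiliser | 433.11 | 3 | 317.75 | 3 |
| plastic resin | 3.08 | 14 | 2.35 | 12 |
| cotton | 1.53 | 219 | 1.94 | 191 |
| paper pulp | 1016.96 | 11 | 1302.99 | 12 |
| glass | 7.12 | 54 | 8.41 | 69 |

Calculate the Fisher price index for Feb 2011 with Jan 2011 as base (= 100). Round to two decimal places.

Laspeyres component (base-period weights):
ΣP(Feb 2011)Q(Jan 2011) = 317.75×3 + 2.35×14 + 1.94×219 + 1302.99×11 + 8.41×54 = 953.25 + 32.9 + 424.86 + 14332.89 + 454.14 = 16198.04
ΣP(Jan 2011)Q(Jan 2011) = 433.11×3 + 3.08×14 + 1.53×219 + 1016.96×11 + 7.12×54 = 1299.33 + 43.12 + 335.07 + 11186.56 + 384.48 = 13248.56
L = 16198.04 / 13248.56 × 100 = 122.2626
Paasche component (current-period weights):
ΣP(Feb 2011)Q(Feb 2011) = 317.75×3 + 2.35×12 + 1.94×191 + 1302.99×12 + 8.41×69 = 953.25 + 28.2 + 370.54 + 15635.88 + 580.29 = 17568.16
ΣP(Jan 2011)Q(Feb 2011) = 433.11×3 + 3.08×12 + 1.53×191 + 1016.96×12 + 7.12×69 = 1299.33 + 36.96 + 292.23 + 12203.52 + 491.28 = 14323.32
P = 17568.16 / 14323.32 × 100 = 122.6542
Fisher = √(L × P) = √(122.2626 × 122.6542) = 122.4583

122.46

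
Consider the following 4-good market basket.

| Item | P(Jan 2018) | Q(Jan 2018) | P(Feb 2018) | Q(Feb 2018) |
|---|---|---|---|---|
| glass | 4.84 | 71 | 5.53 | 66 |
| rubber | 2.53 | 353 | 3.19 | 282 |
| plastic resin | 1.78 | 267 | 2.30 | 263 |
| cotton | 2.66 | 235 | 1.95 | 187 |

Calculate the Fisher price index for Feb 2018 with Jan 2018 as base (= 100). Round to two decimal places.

Laspeyres component (base-period weights):
ΣP(Feb 2018)Q(Jan 2018) = 5.53×71 + 3.19×353 + 2.30×267 + 1.95×235 = 392.63 + 1126.07 + 614.1 + 458.25 = 2591.05
ΣP(Jan 2018)Q(Jan 2018) = 4.84×71 + 2.53×353 + 1.78×267 + 2.66×235 = 343.64 + 893.09 + 475.26 + 625.1 = 2337.09
L = 2591.05 / 2337.09 × 100 = 110.8665
Paasche component (current-period weights):
ΣP(Feb 2018)Q(Feb 2018) = 5.53×66 + 3.19×282 + 2.30×263 + 1.95×187 = 364.98 + 899.58 + 604.9 + 364.65 = 2234.11
ΣP(Jan 2018)Q(Feb 2018) = 4.84×66 + 2.53×282 + 1.78×263 + 2.66×187 = 319.44 + 713.46 + 468.14 + 497.42 = 1998.46
P = 2234.11 / 1998.46 × 100 = 111.7916
Fisher = √(L × P) = √(110.8665 × 111.7916) = 111.3281

111.33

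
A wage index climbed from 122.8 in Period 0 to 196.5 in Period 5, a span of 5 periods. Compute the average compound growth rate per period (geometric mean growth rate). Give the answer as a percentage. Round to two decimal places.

9.86%

Growth factor = (196.5/122.8)^(1/5) = (1.600163)^(1/5) = 1.098583
Growth rate = 1.098583 − 1 = 0.098583 = 9.8583%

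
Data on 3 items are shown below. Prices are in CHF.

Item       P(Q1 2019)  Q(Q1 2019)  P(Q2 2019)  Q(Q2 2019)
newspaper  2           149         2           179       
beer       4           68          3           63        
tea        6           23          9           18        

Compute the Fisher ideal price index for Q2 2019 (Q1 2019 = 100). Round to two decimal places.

Laspeyres component (base-period weights):
ΣP(Q2 2019)Q(Q1 2019) = 2×149 + 3×68 + 9×23 = 298 + 204 + 207 = 709
ΣP(Q1 2019)Q(Q1 2019) = 2×149 + 4×68 + 6×23 = 298 + 272 + 138 = 708
L = 709 / 708 × 100 = 100.1412
Paasche component (current-period weights):
ΣP(Q2 2019)Q(Q2 2019) = 2×179 + 3×63 + 9×18 = 358 + 189 + 162 = 709
ΣP(Q1 2019)Q(Q2 2019) = 2×179 + 4×63 + 6×18 = 358 + 252 + 108 = 718
P = 709 / 718 × 100 = 98.7465
Fisher = √(L × P) = √(100.1412 × 98.7465) = 99.4414

99.44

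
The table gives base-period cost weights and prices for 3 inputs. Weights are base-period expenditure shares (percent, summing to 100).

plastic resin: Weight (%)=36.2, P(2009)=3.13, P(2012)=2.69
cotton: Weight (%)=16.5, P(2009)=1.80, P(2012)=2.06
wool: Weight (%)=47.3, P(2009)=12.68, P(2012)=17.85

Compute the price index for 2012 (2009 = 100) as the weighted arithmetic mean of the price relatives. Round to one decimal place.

plastic resin: 36.2 × (2.69/3.13) = 36.2 × 0.859425 = 31.1112
cotton: 16.5 × (2.06/1.80) = 16.5 × 1.144444 = 18.8833
wool: 47.3 × (17.85/12.68) = 47.3 × 1.407729 = 66.5856
Index = Σ wᵢ·(p₁ᵢ/p₀ᵢ) = 31.1112 + 18.8833 + 66.5856 = 116.5801

116.6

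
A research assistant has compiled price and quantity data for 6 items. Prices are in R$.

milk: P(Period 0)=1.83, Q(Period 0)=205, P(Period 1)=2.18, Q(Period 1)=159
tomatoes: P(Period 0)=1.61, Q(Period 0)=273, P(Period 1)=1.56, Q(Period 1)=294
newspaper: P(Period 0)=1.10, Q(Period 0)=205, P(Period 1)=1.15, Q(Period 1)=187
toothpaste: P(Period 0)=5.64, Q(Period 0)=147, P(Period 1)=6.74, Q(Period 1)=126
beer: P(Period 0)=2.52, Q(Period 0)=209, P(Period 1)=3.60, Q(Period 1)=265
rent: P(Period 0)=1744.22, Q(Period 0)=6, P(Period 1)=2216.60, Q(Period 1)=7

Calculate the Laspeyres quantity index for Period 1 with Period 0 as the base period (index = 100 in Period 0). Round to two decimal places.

Laspeyres quantity index uses base-period prices as weights.
ΣP(Period 0)·Q(Period 1) = 1.83×159 + 1.61×294 + 1.10×187 + 5.64×126 + 2.52×265 + 1744.22×7 = 290.97 + 473.34 + 205.7 + 710.64 + 667.8 + 12209.54 = 14557.99
ΣP(Period 0)·Q(Period 0) = 1.83×205 + 1.61×273 + 1.10×205 + 5.64×147 + 2.52×209 + 1744.22×6 = 375.15 + 439.53 + 225.5 + 829.08 + 526.68 + 10465.32 = 12861.26
Index = 14557.99 / 12861.26 × 100 = 113.1926

113.19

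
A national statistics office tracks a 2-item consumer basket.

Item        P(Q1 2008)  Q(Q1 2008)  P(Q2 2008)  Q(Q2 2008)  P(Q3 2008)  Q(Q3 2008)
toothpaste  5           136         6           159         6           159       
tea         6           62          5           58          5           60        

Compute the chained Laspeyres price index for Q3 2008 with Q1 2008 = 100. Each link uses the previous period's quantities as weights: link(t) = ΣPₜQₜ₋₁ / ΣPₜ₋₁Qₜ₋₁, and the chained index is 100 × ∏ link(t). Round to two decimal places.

Link Q1 2008→Q2 2008:
ΣP(Q2 2008)Q(Q1 2008) = 6×136 + 5×62 = 816 + 310 = 1126
ΣP(Q1 2008)Q(Q1 2008) = 5×136 + 6×62 = 680 + 372 = 1052
link = 1126/1052 = 1.070342
Link Q2 2008→Q3 2008:
ΣP(Q3 2008)Q(Q2 2008) = 6×159 + 5×58 = 954 + 290 = 1244
ΣP(Q2 2008)Q(Q2 2008) = 6×159 + 5×58 = 954 + 290 = 1244
link = 1244/1244 = 1.000000
Chained index = 100 × 1.070342 × 1.000000 = 107.0342

107.03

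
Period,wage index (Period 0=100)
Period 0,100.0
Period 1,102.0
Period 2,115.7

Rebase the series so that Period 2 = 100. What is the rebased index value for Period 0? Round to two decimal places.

Rebased(Period 0) = 100.0 / 115.7 × 100 = 86.4304

86.43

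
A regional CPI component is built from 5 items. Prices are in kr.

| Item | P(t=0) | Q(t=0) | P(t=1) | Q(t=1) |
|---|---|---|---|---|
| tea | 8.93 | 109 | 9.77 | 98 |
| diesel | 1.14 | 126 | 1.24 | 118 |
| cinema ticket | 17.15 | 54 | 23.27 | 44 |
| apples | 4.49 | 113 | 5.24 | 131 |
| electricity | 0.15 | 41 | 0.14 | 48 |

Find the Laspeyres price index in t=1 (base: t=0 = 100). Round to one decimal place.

120.3

Laspeyres price index uses base-period quantities as weights.
ΣP(t=1)·Q(t=0) = 9.77×109 + 1.24×126 + 23.27×54 + 5.24×113 + 0.14×41 = 1064.93 + 156.24 + 1256.58 + 592.12 + 5.74 = 3075.61
ΣP(t=0)·Q(t=0) = 8.93×109 + 1.14×126 + 17.15×54 + 4.49×113 + 0.15×41 = 973.37 + 143.64 + 926.1 + 507.37 + 6.15 = 2556.63
Index = 3075.61 / 2556.63 × 100 = 120.2994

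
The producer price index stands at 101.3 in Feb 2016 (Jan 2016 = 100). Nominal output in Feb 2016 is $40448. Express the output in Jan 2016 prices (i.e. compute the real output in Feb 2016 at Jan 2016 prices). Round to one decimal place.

Real = Nominal ÷ (Index/100) = 40448 ÷ (101.3/100)
     = 40448 ÷ 1.013 = 39928.9240

39928.9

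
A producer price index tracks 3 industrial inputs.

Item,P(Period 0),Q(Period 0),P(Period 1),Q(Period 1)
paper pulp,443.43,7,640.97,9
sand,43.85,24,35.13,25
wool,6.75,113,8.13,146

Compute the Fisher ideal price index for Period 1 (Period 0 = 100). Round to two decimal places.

Laspeyres component (base-period weights):
ΣP(Period 1)Q(Period 0) = 640.97×7 + 35.13×24 + 8.13×113 = 4486.79 + 843.12 + 918.69 = 6248.6
ΣP(Period 0)Q(Period 0) = 443.43×7 + 43.85×24 + 6.75×113 = 3104.01 + 1052.4 + 762.75 = 4919.16
L = 6248.6 / 4919.16 × 100 = 127.0258
Paasche component (current-period weights):
ΣP(Period 1)Q(Period 1) = 640.97×9 + 35.13×25 + 8.13×146 = 5768.73 + 878.25 + 1186.98 = 7833.96
ΣP(Period 0)Q(Period 1) = 443.43×9 + 43.85×25 + 6.75×146 = 3990.87 + 1096.25 + 985.5 = 6072.62
P = 7833.96 / 6072.62 × 100 = 129.0046
Fisher = √(L × P) = √(127.0258 × 129.0046) = 128.0114

128.01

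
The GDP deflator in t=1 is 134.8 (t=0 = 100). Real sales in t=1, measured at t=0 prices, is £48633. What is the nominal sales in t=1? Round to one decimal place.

Nominal = Real × (Index/100) = 48633 × (134.8/100)
        = 48633 × 1.348 = 65557.2840

65557.3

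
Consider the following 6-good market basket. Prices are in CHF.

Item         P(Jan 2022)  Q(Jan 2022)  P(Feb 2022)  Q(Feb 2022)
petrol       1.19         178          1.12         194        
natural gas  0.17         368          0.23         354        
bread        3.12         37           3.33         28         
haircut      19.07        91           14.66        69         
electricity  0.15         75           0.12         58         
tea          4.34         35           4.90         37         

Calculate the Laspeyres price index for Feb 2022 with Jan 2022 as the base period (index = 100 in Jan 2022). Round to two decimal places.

Laspeyres price index uses base-period quantities as weights.
ΣP(Feb 2022)·Q(Jan 2022) = 1.12×178 + 0.23×368 + 3.33×37 + 14.66×91 + 0.12×75 + 4.90×35 = 199.36 + 84.64 + 123.21 + 1334.06 + 9 + 171.5 = 1921.77
ΣP(Jan 2022)·Q(Jan 2022) = 1.19×178 + 0.17×368 + 3.12×37 + 19.07×91 + 0.15×75 + 4.34×35 = 211.82 + 62.56 + 115.44 + 1735.37 + 11.25 + 151.9 = 2288.34
Index = 1921.77 / 2288.34 × 100 = 83.9810

83.98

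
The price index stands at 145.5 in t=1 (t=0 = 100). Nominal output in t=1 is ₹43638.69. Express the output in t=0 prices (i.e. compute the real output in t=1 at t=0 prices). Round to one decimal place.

29992.2

Real = Nominal ÷ (Index/100) = 43638.69 ÷ (145.5/100)
     = 43638.69 ÷ 1.455 = 29992.2268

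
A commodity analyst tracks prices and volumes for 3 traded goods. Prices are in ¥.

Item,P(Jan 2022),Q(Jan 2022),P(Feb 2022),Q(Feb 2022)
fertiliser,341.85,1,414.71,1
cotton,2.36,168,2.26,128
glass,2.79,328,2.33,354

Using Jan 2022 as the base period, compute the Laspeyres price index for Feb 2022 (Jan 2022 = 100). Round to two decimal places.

94.27

Laspeyres price index uses base-period quantities as weights.
ΣP(Feb 2022)·Q(Jan 2022) = 414.71×1 + 2.26×168 + 2.33×328 = 414.71 + 379.68 + 764.24 = 1558.63
ΣP(Jan 2022)·Q(Jan 2022) = 341.85×1 + 2.36×168 + 2.79×328 = 341.85 + 396.48 + 915.12 = 1653.45
Index = 1558.63 / 1653.45 × 100 = 94.2653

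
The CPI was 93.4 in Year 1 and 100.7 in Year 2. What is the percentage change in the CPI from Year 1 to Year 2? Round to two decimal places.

Change = (100.7 − 93.4) / 93.4 × 100
       = 7.3 / 93.4 × 100 = 7.8158%

7.82%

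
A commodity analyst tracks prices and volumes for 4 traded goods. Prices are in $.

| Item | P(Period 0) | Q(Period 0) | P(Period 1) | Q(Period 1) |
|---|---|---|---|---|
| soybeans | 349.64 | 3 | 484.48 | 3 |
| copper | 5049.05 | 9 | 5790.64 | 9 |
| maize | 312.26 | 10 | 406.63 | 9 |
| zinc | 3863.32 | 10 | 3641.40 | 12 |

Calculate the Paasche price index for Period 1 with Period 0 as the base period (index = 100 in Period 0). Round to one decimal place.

Paasche price index uses current-period quantities as weights.
ΣP(Period 1)·Q(Period 1) = 484.48×3 + 5790.64×9 + 406.63×9 + 3641.40×12 = 1453.44 + 52115.76 + 3659.67 + 43696.8 = 100925.67
ΣP(Period 0)·Q(Period 1) = 349.64×3 + 5049.05×9 + 312.26×9 + 3863.32×12 = 1048.92 + 45441.45 + 2810.34 + 46359.84 = 95660.55
Index = 100925.67 / 95660.55 × 100 = 105.5040

105.5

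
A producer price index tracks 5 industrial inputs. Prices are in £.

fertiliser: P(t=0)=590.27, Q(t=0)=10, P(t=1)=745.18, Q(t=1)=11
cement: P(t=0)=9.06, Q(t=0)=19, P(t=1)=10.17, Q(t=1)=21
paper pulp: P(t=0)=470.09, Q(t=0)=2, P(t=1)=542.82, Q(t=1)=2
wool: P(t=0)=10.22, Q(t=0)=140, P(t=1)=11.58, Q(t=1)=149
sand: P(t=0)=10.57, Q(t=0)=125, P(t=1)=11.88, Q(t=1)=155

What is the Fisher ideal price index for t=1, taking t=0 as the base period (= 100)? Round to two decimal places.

121.16

Laspeyres component (base-period weights):
ΣP(t=1)Q(t=0) = 745.18×10 + 10.17×19 + 542.82×2 + 11.58×140 + 11.88×125 = 7451.8 + 193.23 + 1085.64 + 1621.2 + 1485 = 11836.87
ΣP(t=0)Q(t=0) = 590.27×10 + 9.06×19 + 470.09×2 + 10.22×140 + 10.57×125 = 5902.7 + 172.14 + 940.18 + 1430.8 + 1321.25 = 9767.07
L = 11836.87 / 9767.07 × 100 = 121.1916
Paasche component (current-period weights):
ΣP(t=1)Q(t=1) = 745.18×11 + 10.17×21 + 542.82×2 + 11.58×149 + 11.88×155 = 8196.98 + 213.57 + 1085.64 + 1725.42 + 1841.4 = 13063.01
ΣP(t=0)Q(t=1) = 590.27×11 + 9.06×21 + 470.09×2 + 10.22×149 + 10.57×155 = 6492.97 + 190.26 + 940.18 + 1522.78 + 1638.35 = 10784.54
P = 13063.01 / 10784.54 × 100 = 121.1272
Fisher = √(L × P) = √(121.1916 × 121.1272) = 121.1594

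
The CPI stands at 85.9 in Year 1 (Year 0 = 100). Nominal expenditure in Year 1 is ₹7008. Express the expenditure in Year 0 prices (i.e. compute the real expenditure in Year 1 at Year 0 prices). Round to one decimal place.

Real = Nominal ÷ (Index/100) = 7008 ÷ (85.9/100)
     = 7008 ÷ 0.859 = 8158.3236

8158.3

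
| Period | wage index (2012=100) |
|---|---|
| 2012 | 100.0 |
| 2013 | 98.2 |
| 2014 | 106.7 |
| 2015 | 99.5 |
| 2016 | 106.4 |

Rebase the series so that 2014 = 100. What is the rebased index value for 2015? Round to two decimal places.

93.25

Rebased(2015) = 99.5 / 106.7 × 100 = 93.2521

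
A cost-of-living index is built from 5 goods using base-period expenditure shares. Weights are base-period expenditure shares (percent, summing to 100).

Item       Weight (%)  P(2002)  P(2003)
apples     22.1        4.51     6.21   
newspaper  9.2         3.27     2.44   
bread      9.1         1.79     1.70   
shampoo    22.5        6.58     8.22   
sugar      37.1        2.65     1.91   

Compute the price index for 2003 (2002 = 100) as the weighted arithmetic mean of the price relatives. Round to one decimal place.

100.8

apples: 22.1 × (6.21/4.51) = 22.1 × 1.376940 = 30.4304
newspaper: 9.2 × (2.44/3.27) = 9.2 × 0.746177 = 6.8648
bread: 9.1 × (1.70/1.79) = 9.1 × 0.949721 = 8.6425
shampoo: 22.5 × (8.22/6.58) = 22.5 × 1.249240 = 28.1079
sugar: 37.1 × (1.91/2.65) = 37.1 × 0.720755 = 26.7400
Index = Σ wᵢ·(p₁ᵢ/p₀ᵢ) = 30.4304 + 6.8648 + 8.6425 + 28.1079 + 26.7400 = 100.7856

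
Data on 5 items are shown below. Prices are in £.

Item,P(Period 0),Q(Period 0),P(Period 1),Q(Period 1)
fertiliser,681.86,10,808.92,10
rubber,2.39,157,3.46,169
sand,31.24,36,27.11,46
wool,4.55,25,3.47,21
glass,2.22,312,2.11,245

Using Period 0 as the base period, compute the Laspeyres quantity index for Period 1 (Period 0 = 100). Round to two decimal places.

Laspeyres quantity index uses base-period prices as weights.
ΣP(Period 0)·Q(Period 1) = 681.86×10 + 2.39×169 + 31.24×46 + 4.55×21 + 2.22×245 = 6818.6 + 403.91 + 1437.04 + 95.55 + 543.9 = 9299
ΣP(Period 0)·Q(Period 0) = 681.86×10 + 2.39×157 + 31.24×36 + 4.55×25 + 2.22×312 = 6818.6 + 375.23 + 1124.64 + 113.75 + 692.64 = 9124.86
Index = 9299 / 9124.86 × 100 = 101.9084

101.91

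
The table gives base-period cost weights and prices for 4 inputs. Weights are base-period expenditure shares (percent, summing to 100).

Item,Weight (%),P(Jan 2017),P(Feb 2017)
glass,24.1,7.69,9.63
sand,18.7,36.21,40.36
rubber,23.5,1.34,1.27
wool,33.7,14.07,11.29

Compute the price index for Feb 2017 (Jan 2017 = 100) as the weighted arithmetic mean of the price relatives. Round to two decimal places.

glass: 24.1 × (9.63/7.69) = 24.1 × 1.252276 = 30.1798
sand: 18.7 × (40.36/36.21) = 18.7 × 1.114609 = 20.8432
rubber: 23.5 × (1.27/1.34) = 23.5 × 0.947761 = 22.2724
wool: 33.7 × (11.29/14.07) = 33.7 × 0.802416 = 27.0414
Index = Σ wᵢ·(p₁ᵢ/p₀ᵢ) = 30.1798 + 20.8432 + 22.2724 + 27.0414 = 100.3369

100.34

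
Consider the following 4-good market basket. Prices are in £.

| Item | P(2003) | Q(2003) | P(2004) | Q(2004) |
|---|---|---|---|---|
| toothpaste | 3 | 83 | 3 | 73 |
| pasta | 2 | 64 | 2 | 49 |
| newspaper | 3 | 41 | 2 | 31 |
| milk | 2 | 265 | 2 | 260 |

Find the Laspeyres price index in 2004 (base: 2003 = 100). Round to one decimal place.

Laspeyres price index uses base-period quantities as weights.
ΣP(2004)·Q(2003) = 3×83 + 2×64 + 2×41 + 2×265 = 249 + 128 + 82 + 530 = 989
ΣP(2003)·Q(2003) = 3×83 + 2×64 + 3×41 + 2×265 = 249 + 128 + 123 + 530 = 1030
Index = 989 / 1030 × 100 = 96.0194

96.0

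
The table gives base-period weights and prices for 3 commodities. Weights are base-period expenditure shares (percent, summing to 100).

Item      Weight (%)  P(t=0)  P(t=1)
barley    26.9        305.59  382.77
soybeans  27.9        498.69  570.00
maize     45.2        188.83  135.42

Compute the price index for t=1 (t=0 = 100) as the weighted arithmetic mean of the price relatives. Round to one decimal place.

98.0

barley: 26.9 × (382.77/305.59) = 26.9 × 1.252561 = 33.6939
soybeans: 27.9 × (570.00/498.69) = 27.9 × 1.142995 = 31.8896
maize: 45.2 × (135.42/188.83) = 45.2 × 0.717153 = 32.4153
Index = Σ wᵢ·(p₁ᵢ/p₀ᵢ) = 33.6939 + 31.8896 + 32.4153 = 97.9987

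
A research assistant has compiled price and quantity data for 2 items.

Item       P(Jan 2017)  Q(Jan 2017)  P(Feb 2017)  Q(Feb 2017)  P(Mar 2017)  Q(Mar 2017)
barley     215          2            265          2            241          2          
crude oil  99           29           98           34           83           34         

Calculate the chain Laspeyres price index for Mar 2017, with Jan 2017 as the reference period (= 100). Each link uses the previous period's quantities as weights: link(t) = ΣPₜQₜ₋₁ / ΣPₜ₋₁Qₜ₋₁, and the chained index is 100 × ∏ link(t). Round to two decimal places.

Link Jan 2017→Feb 2017:
ΣP(Feb 2017)Q(Jan 2017) = 265×2 + 98×29 = 530 + 2842 = 3372
ΣP(Jan 2017)Q(Jan 2017) = 215×2 + 99×29 = 430 + 2871 = 3301
link = 3372/3301 = 1.021509
Link Feb 2017→Mar 2017:
ΣP(Mar 2017)Q(Feb 2017) = 241×2 + 83×34 = 482 + 2822 = 3304
ΣP(Feb 2017)Q(Feb 2017) = 265×2 + 98×34 = 530 + 3332 = 3862
link = 3304/3862 = 0.855515
Chained index = 100 × 1.021509 × 0.855515 = 87.3916

87.39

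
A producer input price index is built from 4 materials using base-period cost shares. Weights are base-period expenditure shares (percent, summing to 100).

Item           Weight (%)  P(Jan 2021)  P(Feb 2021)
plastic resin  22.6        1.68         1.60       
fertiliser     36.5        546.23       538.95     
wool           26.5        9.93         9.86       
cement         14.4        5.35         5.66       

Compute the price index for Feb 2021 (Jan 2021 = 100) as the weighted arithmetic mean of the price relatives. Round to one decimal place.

plastic resin: 22.6 × (1.60/1.68) = 22.6 × 0.952381 = 21.5238
fertiliser: 36.5 × (538.95/546.23) = 36.5 × 0.986672 = 36.0135
wool: 26.5 × (9.86/9.93) = 26.5 × 0.992951 = 26.3132
cement: 14.4 × (5.66/5.35) = 14.4 × 1.057944 = 15.2344
Index = Σ wᵢ·(p₁ᵢ/p₀ᵢ) = 21.5238 + 36.0135 + 26.3132 + 15.2344 = 99.0849

99.1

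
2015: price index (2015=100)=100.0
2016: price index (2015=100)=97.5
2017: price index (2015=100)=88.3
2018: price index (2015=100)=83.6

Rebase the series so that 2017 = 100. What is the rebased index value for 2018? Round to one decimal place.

Rebased(2018) = 83.6 / 88.3 × 100 = 94.6772

94.7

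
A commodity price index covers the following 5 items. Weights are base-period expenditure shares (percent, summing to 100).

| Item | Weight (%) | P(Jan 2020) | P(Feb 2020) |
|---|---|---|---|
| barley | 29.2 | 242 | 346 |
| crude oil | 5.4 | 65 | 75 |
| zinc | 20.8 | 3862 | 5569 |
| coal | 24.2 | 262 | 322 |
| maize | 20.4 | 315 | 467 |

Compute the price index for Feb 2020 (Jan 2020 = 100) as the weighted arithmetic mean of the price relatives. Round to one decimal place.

138.0

barley: 29.2 × (346/242) = 29.2 × 1.429752 = 41.7488
crude oil: 5.4 × (75/65) = 5.4 × 1.153846 = 6.2308
zinc: 20.8 × (5569/3862) = 20.8 × 1.441999 = 29.9936
coal: 24.2 × (322/262) = 24.2 × 1.229008 = 29.7420
maize: 20.4 × (467/315) = 20.4 × 1.482540 = 30.2438
Index = Σ wᵢ·(p₁ᵢ/p₀ᵢ) = 41.7488 + 6.2308 + 29.9936 + 29.7420 + 30.2438 = 137.9589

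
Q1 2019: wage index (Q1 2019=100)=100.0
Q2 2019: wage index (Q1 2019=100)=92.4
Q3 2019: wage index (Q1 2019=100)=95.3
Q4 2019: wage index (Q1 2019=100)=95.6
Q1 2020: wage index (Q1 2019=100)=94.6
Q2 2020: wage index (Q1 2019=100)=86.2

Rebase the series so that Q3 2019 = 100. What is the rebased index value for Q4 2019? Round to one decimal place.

Rebased(Q4 2019) = 95.6 / 95.3 × 100 = 100.3148

100.3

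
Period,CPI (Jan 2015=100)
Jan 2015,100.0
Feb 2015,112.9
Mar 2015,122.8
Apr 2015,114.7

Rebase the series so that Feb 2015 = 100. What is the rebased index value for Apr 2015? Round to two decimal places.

101.59

Rebased(Apr 2015) = 114.7 / 112.9 × 100 = 101.5943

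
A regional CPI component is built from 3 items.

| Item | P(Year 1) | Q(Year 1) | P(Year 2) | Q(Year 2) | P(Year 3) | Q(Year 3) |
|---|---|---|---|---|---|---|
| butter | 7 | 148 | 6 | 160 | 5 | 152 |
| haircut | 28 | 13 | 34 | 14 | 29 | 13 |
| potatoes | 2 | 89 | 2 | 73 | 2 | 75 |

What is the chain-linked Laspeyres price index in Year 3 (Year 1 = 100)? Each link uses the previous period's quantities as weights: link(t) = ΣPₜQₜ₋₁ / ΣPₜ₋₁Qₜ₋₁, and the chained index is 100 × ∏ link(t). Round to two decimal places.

81.67

Link Year 1→Year 2:
ΣP(Year 2)Q(Year 1) = 6×148 + 34×13 + 2×89 = 888 + 442 + 178 = 1508
ΣP(Year 1)Q(Year 1) = 7×148 + 28×13 + 2×89 = 1036 + 364 + 178 = 1578
link = 1508/1578 = 0.955640
Link Year 2→Year 3:
ΣP(Year 3)Q(Year 2) = 5×160 + 29×14 + 2×73 = 800 + 406 + 146 = 1352
ΣP(Year 2)Q(Year 2) = 6×160 + 34×14 + 2×73 = 960 + 476 + 146 = 1582
link = 1352/1582 = 0.854614
Chained index = 100 × 0.955640 × 0.854614 = 81.6704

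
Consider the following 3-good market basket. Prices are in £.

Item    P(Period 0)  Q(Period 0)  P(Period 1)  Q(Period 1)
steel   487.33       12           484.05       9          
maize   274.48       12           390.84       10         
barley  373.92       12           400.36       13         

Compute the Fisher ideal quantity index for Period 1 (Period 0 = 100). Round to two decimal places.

88.00

Laspeyres component (base-period weights):
ΣP(Period 0)Q(Period 1) = 487.33×9 + 274.48×10 + 373.92×13 = 4385.97 + 2744.8 + 4860.96 = 11991.73
ΣP(Period 0)Q(Period 0) = 487.33×12 + 274.48×12 + 373.92×12 = 5847.96 + 3293.76 + 4487.04 = 13628.76
L = 11991.73 / 13628.76 × 100 = 87.9884
Paasche component (current-period weights):
ΣP(Period 1)Q(Period 1) = 484.05×9 + 390.84×10 + 400.36×13 = 4356.45 + 3908.4 + 5204.68 = 13469.53
ΣP(Period 1)Q(Period 0) = 484.05×12 + 390.84×12 + 400.36×12 = 5808.6 + 4690.08 + 4804.32 = 15303
P = 13469.53 / 15303 × 100 = 88.0189
Fisher = √(L × P) = √(87.9884 × 88.0189) = 88.0036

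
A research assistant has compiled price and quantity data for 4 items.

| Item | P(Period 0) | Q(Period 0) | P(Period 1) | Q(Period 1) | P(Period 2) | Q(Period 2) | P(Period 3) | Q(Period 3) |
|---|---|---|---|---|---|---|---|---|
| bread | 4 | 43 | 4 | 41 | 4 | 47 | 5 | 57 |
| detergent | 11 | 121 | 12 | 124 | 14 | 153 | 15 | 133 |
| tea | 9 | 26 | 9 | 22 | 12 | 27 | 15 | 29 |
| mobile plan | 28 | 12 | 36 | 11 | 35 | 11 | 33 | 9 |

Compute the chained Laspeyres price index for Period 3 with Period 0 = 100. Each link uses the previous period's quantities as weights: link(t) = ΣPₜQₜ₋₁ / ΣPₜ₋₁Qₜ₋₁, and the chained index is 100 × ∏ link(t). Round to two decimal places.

Link Period 0→Period 1:
ΣP(Period 1)Q(Period 0) = 4×43 + 12×121 + 9×26 + 36×12 = 172 + 1452 + 234 + 432 = 2290
ΣP(Period 0)Q(Period 0) = 4×43 + 11×121 + 9×26 + 28×12 = 172 + 1331 + 234 + 336 = 2073
link = 2290/2073 = 1.104679
Link Period 1→Period 2:
ΣP(Period 2)Q(Period 1) = 4×41 + 14×124 + 12×22 + 35×11 = 164 + 1736 + 264 + 385 = 2549
ΣP(Period 1)Q(Period 1) = 4×41 + 12×124 + 9×22 + 36×11 = 164 + 1488 + 198 + 396 = 2246
link = 2549/2246 = 1.134907
Link Period 2→Period 3:
ΣP(Period 3)Q(Period 2) = 5×47 + 15×153 + 15×27 + 33×11 = 235 + 2295 + 405 + 363 = 3298
ΣP(Period 2)Q(Period 2) = 4×47 + 14×153 + 12×27 + 35×11 = 188 + 2142 + 324 + 385 = 3039
link = 3298/3039 = 1.085225
Chained index = 100 × 1.104679 × 1.134907 × 1.085225 = 136.0555

136.06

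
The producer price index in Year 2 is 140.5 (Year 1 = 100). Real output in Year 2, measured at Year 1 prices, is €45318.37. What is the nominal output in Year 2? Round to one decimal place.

Nominal = Real × (Index/100) = 45318.37 × (140.5/100)
        = 45318.37 × 1.405 = 63672.3099

63672.3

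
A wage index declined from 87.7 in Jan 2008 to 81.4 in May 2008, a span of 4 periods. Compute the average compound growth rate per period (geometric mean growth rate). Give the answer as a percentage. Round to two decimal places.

Growth factor = (81.4/87.7)^(1/4) = (0.928164)^(1/4) = 0.981536
Growth rate = 0.981536 − 1 = -0.018464 = -1.8464%

-1.85%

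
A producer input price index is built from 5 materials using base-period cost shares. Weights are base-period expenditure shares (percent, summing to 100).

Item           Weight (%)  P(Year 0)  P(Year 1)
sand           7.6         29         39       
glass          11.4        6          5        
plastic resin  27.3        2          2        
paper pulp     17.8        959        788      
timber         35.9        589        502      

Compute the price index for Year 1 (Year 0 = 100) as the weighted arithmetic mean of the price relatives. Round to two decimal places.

92.24

sand: 7.6 × (39/29) = 7.6 × 1.344828 = 10.2207
glass: 11.4 × (5/6) = 11.4 × 0.833333 = 9.5000
plastic resin: 27.3 × (2/2) = 27.3 × 1.000000 = 27.3000
paper pulp: 17.8 × (788/959) = 17.8 × 0.821689 = 14.6261
timber: 35.9 × (502/589) = 35.9 × 0.852292 = 30.5973
Index = Σ wᵢ·(p₁ᵢ/p₀ᵢ) = 10.2207 + 9.5000 + 27.3000 + 14.6261 + 30.5973 = 92.2440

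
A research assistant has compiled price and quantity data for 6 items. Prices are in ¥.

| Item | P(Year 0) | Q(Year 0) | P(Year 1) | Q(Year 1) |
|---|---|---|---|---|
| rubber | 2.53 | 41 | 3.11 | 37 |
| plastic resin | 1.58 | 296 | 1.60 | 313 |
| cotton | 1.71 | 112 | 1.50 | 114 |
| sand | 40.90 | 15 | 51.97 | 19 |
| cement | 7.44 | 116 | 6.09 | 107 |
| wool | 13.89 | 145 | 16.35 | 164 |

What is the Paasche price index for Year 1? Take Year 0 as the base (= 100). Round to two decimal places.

110.21

Paasche price index uses current-period quantities as weights.
ΣP(Year 1)·Q(Year 1) = 3.11×37 + 1.60×313 + 1.50×114 + 51.97×19 + 6.09×107 + 16.35×164 = 115.07 + 500.8 + 171 + 987.43 + 651.63 + 2681.4 = 5107.33
ΣP(Year 0)·Q(Year 1) = 2.53×37 + 1.58×313 + 1.71×114 + 40.90×19 + 7.44×107 + 13.89×164 = 93.61 + 494.54 + 194.94 + 777.1 + 796.08 + 2277.96 = 4634.23
Index = 5107.33 / 4634.23 × 100 = 110.2088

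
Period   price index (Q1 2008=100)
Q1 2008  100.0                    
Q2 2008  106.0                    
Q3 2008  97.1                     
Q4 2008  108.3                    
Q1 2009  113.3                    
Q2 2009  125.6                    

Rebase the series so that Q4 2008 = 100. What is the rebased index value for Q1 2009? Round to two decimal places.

Rebased(Q1 2009) = 113.3 / 108.3 × 100 = 104.6168

104.62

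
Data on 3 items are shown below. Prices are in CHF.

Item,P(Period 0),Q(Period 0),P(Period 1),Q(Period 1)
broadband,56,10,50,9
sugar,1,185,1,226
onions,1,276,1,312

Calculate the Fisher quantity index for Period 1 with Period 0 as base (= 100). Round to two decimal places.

Laspeyres component (base-period weights):
ΣP(Period 0)Q(Period 1) = 56×9 + 1×226 + 1×312 = 504 + 226 + 312 = 1042
ΣP(Period 0)Q(Period 0) = 56×10 + 1×185 + 1×276 = 560 + 185 + 276 = 1021
L = 1042 / 1021 × 100 = 102.0568
Paasche component (current-period weights):
ΣP(Period 1)Q(Period 1) = 50×9 + 1×226 + 1×312 = 450 + 226 + 312 = 988
ΣP(Period 1)Q(Period 0) = 50×10 + 1×185 + 1×276 = 500 + 185 + 276 = 961
P = 988 / 961 × 100 = 102.8096
Fisher = √(L × P) = √(102.0568 × 102.8096) = 102.4325

102.43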